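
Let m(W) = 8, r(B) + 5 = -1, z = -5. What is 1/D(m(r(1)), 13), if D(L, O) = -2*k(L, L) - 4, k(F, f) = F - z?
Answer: -1/30 ≈ -0.033333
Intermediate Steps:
r(B) = -6 (r(B) = -5 - 1 = -6)
k(F, f) = 5 + F (k(F, f) = F - 1*(-5) = F + 5 = 5 + F)
D(L, O) = -14 - 2*L (D(L, O) = -2*(5 + L) - 4 = (-10 - 2*L) - 4 = -14 - 2*L)
1/D(m(r(1)), 13) = 1/(-14 - 2*8) = 1/(-14 - 16) = 1/(-30) = -1/30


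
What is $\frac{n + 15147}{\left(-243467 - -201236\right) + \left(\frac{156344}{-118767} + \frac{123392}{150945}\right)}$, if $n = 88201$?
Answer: $- \frac{617583010353540}{252365369823227} \approx -2.4472$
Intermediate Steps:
$\frac{n + 15147}{\left(-243467 - -201236\right) + \left(\frac{156344}{-118767} + \frac{123392}{150945}\right)} = \frac{88201 + 15147}{\left(-243467 - -201236\right) + \left(\frac{156344}{-118767} + \frac{123392}{150945}\right)} = \frac{103348}{\left(-243467 + 201236\right) + \left(156344 \left(- \frac{1}{118767}\right) + 123392 \cdot \frac{1}{150945}\right)} = \frac{103348}{-42231 + \left(- \frac{156344}{118767} + \frac{123392}{150945}\right)} = \frac{103348}{-42231 - \frac{2981482472}{5975761605}} = \frac{103348}{- \frac{252365369823227}{5975761605}} = 103348 \left(- \frac{5975761605}{252365369823227}\right) = - \frac{617583010353540}{252365369823227}$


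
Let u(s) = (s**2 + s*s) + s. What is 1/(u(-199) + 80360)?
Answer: 1/159363 ≈ 6.2750e-6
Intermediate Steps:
u(s) = s + 2*s**2 (u(s) = (s**2 + s**2) + s = 2*s**2 + s = s + 2*s**2)
1/(u(-199) + 80360) = 1/(-199*(1 + 2*(-199)) + 80360) = 1/(-199*(1 - 398) + 80360) = 1/(-199*(-397) + 80360) = 1/(79003 + 80360) = 1/159363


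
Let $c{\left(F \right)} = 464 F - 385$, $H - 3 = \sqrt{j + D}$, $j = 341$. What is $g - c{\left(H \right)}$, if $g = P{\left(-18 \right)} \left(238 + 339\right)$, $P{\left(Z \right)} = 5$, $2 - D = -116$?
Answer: $1878 - 1392 \sqrt{51} \approx -8062.9$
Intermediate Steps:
$D = 118$ ($D = 2 - -116 = 2 + 116 = 118$)
$H = 3 + 3 \sqrt{51}$ ($H = 3 + \sqrt{341 + 118} = 3 + \sqrt{459} = 3 + 3 \sqrt{51} \approx 24.424$)
$c{\left(F \right)} = -385 + 464 F$
$g = 2885$ ($g = 5 \left(238 + 339\right) = 5 \cdot 577 = 2885$)
$g - c{\left(H \right)} = 2885 - \left(-385 + 464 \left(3 + 3 \sqrt{51}\right)\right) = 2885 - \left(-385 + \left(1392 + 1392 \sqrt{51}\right)\right) = 2885 - \left(1007 + 1392 \sqrt{51}\right) = 1878 - 1392 \sqrt{51}$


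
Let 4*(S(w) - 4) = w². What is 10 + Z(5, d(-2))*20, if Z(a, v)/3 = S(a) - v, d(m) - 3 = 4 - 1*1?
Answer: 265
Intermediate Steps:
S(w) = 4 + w²/4
d(m) = 6 (d(m) = 3 + (4 - 1*1) = 3 + (4 - 1) = 3 + 3 = 6)
Z(a, v) = 12 - 3*v + 3*a²/4 (Z(a, v) = 3*((4 + a²/4) - v) = 3*(4 - v + a²/4) = 12 - 3*v + 3*a²/4)
10 + Z(5, d(-2))*20 = 10 + (12 - 3*6 + (¾)*5²)*20 = 10 + (12 - 18 + (¾)*25)*20 = 10 + (12 - 18 + 75/4)*20 = 10 + (51/4)*20 = 10 + 255 = 265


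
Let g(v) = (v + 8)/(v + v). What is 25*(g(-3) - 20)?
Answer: -3125/6 ≈ -520.83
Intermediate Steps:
g(v) = (8 + v)/(2*v) (g(v) = (8 + v)/((2*v)) = (8 + v)*(1/(2*v)) = (8 + v)/(2*v))
25*(g(-3) - 20) = 25*((1/2)*(8 - 3)/(-3) - 20) = 25*((1/2)*(-1/3)*5 - 20) = 25*(-5/6 - 20) = 25*(-125/6) = -3125/6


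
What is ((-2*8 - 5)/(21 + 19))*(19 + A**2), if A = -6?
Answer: -231/8 ≈ -28.875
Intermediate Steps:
((-2*8 - 5)/(21 + 19))*(19 + A**2) = ((-2*8 - 5)/(21 + 19))*(19 + (-6)**2) = ((-16 - 5)/40)*(19 + 36) = -21*1/40*55 = -21/40*55 = -231/8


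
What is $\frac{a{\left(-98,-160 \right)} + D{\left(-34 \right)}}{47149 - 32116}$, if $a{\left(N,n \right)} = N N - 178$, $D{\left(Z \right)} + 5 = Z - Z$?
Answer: $\frac{9421}{15033} \approx 0.62669$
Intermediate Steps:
$D{\left(Z \right)} = -5$ ($D{\left(Z \right)} = -5 + \left(Z - Z\right) = -5 + 0 = -5$)
$a{\left(N,n \right)} = -178 + N^{2}$ ($a{\left(N,n \right)} = N^{2} - 178 = -178 + N^{2}$)
$\frac{a{\left(-98,-160 \right)} + D{\left(-34 \right)}}{47149 - 32116} = \frac{\left(-178 + \left(-98\right)^{2}\right) - 5}{47149 - 32116} = \frac{\left(-178 + 9604\right) - 5}{15033} = \left(9426 - 5\right) \frac{1}{15033} = 9421 \cdot \frac{1}{15033} = \frac{9421}{15033}$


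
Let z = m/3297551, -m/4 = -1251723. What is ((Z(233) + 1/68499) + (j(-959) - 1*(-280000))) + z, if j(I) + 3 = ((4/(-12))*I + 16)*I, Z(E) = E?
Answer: -9413011516067950/225878945949 ≈ -41673.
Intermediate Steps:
m = 5006892 (m = -4*(-1251723) = 5006892)
j(I) = -3 + I*(16 - I/3) (j(I) = -3 + ((4/(-12))*I + 16)*I = -3 + ((4*(-1/12))*I + 16)*I = -3 + (-I/3 + 16)*I = -3 + (16 - I/3)*I = -3 + I*(16 - I/3))
z = 5006892/3297551 ≈ 1.5184
((Z(233) + 1/68499) + (j(-959) - 1*(-280000))) + z = ((233 + 1/68499) + ((-3 + 16*(-959) - ⅓*(-959)²) - 1*(-280000))) + 5006892/3297551 = ((233 + 1/68499) + ((-3 - 15344 - ⅓*919681) + 280000)) + 5006892/3297551 = (15960268/68499 + ((-3 - 15344 - 919681/3) + 280000)) + 5006892/3297551 = (15960268/68499 + (-965722/3 + 280000)) + 5006892/3297551 = (15960268/68499 - 125722/3) + 5006892/3297551 = -2854650158/68499 + 5006892/3297551 = -9413011516067950/225878945949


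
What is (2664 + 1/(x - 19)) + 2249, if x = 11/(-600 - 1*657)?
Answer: 117389965/23894 ≈ 4912.9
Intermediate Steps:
x = -11/1257 (x = 11/(-600 - 657) = 11/(-1257) = 11*(-1/1257) = -11/1257 ≈ -0.0087510)
(2664 + 1/(x - 19)) + 2249 = (2664 + 1/(-11/1257 - 19)) + 2249 = (2664 + 1/(-23894/1257)) + 2249 = (2664 - 1257/23894) + 2249 = 63652359/23894 + 2249 = 117389965/23894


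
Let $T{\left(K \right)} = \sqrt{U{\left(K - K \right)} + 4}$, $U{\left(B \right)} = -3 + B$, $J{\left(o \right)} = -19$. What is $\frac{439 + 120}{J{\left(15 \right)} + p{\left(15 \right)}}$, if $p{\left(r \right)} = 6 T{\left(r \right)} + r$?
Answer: $\frac{559}{2} \approx 279.5$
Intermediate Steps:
$T{\left(K \right)} = 1$ ($T{\left(K \right)} = \sqrt{\left(-3 + \left(K - K\right)\right) + 4} = \sqrt{\left(-3 + 0\right) + 4} = \sqrt{-3 + 4} = \sqrt{1} = 1$)
$p{\left(r \right)} = 6 + r$ ($p{\left(r \right)} = 6 \cdot 1 + r = 6 + r$)
$\frac{439 + 120}{J{\left(15 \right)} + p{\left(15 \right)}} = \frac{439 + 120}{-19 + \left(6 + 15\right)} = \frac{559}{-19 + 21} = \frac{559}{2}$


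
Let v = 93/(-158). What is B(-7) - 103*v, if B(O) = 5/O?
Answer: 66263/1106 ≈ 59.912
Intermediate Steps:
v = -93/158 (v = 93*(-1/158) = -93/158 ≈ -0.58861)
B(-7) - 103*v = 5/(-7) - 103*(-93/158) = 5*(-⅐) + 9579/158 = -5/7 + 9579/158 = 66263/1106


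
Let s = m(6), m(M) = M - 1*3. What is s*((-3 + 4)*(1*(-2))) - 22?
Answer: -28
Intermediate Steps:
m(M) = -3 + M (m(M) = M - 3 = -3 + M)
s = 3 (s = -3 + 6 = 3)
s*((-3 + 4)*(1*(-2))) - 22 = 3*((-3 + 4)*(1*(-2))) - 22 = 3*(1*(-2)) - 22 = 3*(-2) - 22 = -6 - 22 = -28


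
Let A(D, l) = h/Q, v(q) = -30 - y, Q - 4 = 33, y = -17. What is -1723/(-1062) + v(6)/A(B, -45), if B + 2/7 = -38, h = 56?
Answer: -207167/29736 ≈ -6.9669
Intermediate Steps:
Q = 37 (Q = 4 + 33 = 37)
B = -268/7 (B = -2/7 - 38 = -268/7 ≈ -38.286)
v(q) = -13 (v(q) = -30 - 1*(-17) = -30 + 17 = -13)
A(D, l) = 56/37
-1723/(-1062) + v(6)/A(B, -45) = -1723/(-1062) - 13/56/37 = -1723*(-1/1062) - 13*37/56 = 1723/1062 - 481/56 = -207167/29736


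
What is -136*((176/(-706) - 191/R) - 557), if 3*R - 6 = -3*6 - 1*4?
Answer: 50066275/706 ≈ 70915.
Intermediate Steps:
R = -16/3 (R = 2 + (-3*6 - 1*4)/3 = 2 + (-18 - 4)/3 = 2 + (⅓)*(-22) = 2 - 22/3 = -16/3 ≈ -5.3333)
-136*((176/(-706) - 191/R) - 557) = -136*((176/(-706) - 191/(-16/3)) - 557) = -136*((176*(-1/706) - 191*(-3/16)) - 557) = -136*((-88/353 + 573/16) - 557) = -136*(200861/5648 - 557) = -136*(-2945075/5648) = 50066275/706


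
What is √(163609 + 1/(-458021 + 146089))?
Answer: √3979853248782021/155966 ≈ 404.49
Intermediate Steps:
√(163609 + 1/(-458021 + 146089)) = √(163609 + 1/(-311932)) = √(163609 - 1/311932) = √(51034882587/311932) = √3979853248782021/155966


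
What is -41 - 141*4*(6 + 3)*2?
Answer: -10193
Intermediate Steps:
-41 - 141*4*(6 + 3)*2 = -41 - 141*4*9*2 = -41 - 5076*2 = -41 - 141*72 = -41 - 10152 = -10193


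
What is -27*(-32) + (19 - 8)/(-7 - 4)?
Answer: 863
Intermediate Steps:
-27*(-32) + (19 - 8)/(-7 - 4) = 864 + 11/(-11) = 864 + 11*(-1/11) = 864 - 1 = 863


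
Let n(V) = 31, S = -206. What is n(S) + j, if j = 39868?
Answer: 39899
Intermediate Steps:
n(S) + j = 31 + 39868 = 39899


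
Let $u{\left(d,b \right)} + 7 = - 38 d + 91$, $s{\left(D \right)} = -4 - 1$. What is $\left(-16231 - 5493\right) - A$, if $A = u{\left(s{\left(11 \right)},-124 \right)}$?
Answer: $-21998$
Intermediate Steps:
$s{\left(D \right)} = -5$
$u{\left(d,b \right)} = 84 - 38 d$ ($u{\left(d,b \right)} = -7 - \left(-91 + 38 d\right) = 84 - 38 d$)
$A = 274$ ($A = 84 - -190 = 84 + 190 = 274$)
$\left(-16231 - 5493\right) - A = \left(-16231 - 5493\right) - 274 = -21724 - 274 = -21998$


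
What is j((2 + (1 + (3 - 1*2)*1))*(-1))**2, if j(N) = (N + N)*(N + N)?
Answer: 4096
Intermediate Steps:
j(N) = 4*N**2 (j(N) = (2*N)*(2*N) = 4*N**2)
j((2 + (1 + (3 - 1*2)*1))*(-1))**2 = (4*((2 + (1 + (3 - 1*2)*1))*(-1))**2)**2 = (4*((2 + (1 + (3 - 2)*1))*(-1))**2)**2 = (4*((2 + (1 + 1*1))*(-1))**2)**2 = (4*((2 + (1 + 1))*(-1))**2)**2 = (4*((2 + 2)*(-1))**2)**2 = (4*(4*(-1))**2)**2 = (4*(-4)**2)**2 = (4*16)**2 = 64**2 = 4096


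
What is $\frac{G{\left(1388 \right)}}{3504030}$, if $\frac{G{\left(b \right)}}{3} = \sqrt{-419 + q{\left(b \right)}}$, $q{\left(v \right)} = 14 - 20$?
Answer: $\frac{i \sqrt{17}}{233602} \approx 1.765 \cdot 10^{-5} i$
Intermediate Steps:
$q{\left(v \right)} = -6$ ($q{\left(v \right)} = 14 - 20 = -6$)
$G{\left(b \right)} = 15 i \sqrt{17}$ ($G{\left(b \right)} = 3 \sqrt{-419 - 6} = 3 \sqrt{-425} = 3 \cdot 5 i \sqrt{17} = 15 i \sqrt{17}$)
$\frac{G{\left(1388 \right)}}{3504030} = \frac{15 i \sqrt{17}}{3504030} = 15 i \sqrt{17} \cdot \frac{1}{3504030} = \frac{i \sqrt{17}}{233602}$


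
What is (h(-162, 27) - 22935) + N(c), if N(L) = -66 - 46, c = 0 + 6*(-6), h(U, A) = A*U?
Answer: -27421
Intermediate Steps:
c = -36 (c = 0 - 36 = -36)
N(L) = -112
(h(-162, 27) - 22935) + N(c) = (27*(-162) - 22935) - 112 = (-4374 - 22935) - 112 = -27309 - 112 = -27421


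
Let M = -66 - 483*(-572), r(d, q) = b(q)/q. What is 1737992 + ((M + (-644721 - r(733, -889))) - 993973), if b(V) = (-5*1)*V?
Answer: 375513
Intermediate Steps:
b(V) = -5*V
r(d, q) = -5 (r(d, q) = (-5*q)/q = -5)
M = 276210 (M = -66 + 276276 = 276210)
1737992 + ((M + (-644721 - r(733, -889))) - 993973) = 1737992 + ((276210 + (-644721 - 1*(-5))) - 993973) = 1737992 + ((276210 + (-644721 + 5)) - 993973) = 1737992 + ((276210 - 644716) - 993973) = 1737992 + (-368506 - 993973) = 1737992 - 1362479 = 375513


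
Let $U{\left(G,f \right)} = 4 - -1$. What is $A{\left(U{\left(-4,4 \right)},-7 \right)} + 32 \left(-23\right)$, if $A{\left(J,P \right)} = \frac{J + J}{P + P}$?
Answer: $- \frac{5157}{7} \approx -736.71$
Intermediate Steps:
$U{\left(G,f \right)} = 5$ ($U{\left(G,f \right)} = 4 + 1 = 5$)
$A{\left(J,P \right)} = \frac{J}{P}$ ($A{\left(J,P \right)} = \frac{2 J}{2 P} = 2 J \frac{1}{2 P} = \frac{J}{P}$)
$A{\left(U{\left(-4,4 \right)},-7 \right)} + 32 \left(-23\right) = \frac{5}{-7} + 32 \left(-23\right) = 5 \left(- \frac{1}{7}\right) - 736 = - \frac{5}{7} - 736 = - \frac{5157}{7}$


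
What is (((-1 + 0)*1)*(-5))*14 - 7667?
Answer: -7597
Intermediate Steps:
(((-1 + 0)*1)*(-5))*14 - 7667 = (-1*1*(-5))*14 - 7667 = -1*(-5)*14 - 7667 = 5*14 - 7667 = 70 - 7667 = -7597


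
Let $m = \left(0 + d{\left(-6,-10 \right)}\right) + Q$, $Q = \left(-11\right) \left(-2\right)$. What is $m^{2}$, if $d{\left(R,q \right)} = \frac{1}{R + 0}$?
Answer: $\frac{17161}{36} \approx 476.69$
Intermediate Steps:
$Q = 22$
$d{\left(R,q \right)} = \frac{1}{R}$
$m = \frac{131}{6}$ ($m = \left(0 + \frac{1}{-6}\right) + 22 = \left(0 - \frac{1}{6}\right) + 22 = - \frac{1}{6} + 22 = \frac{131}{6} \approx 21.833$)
$m^{2} = \left(\frac{131}{6}\right)^{2} = \frac{17161}{36}$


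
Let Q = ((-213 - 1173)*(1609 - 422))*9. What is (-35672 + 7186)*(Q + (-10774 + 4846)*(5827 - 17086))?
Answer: -1479469235004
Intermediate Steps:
Q = -14806638 (Q = -1386*1187*9 = -1645182*9 = -14806638)
(-35672 + 7186)*(Q + (-10774 + 4846)*(5827 - 17086)) = (-35672 + 7186)*(-14806638 + (-10774 + 4846)*(5827 - 17086)) = -28486*(-14806638 - 5928*(-11259)) = -28486*(-14806638 + 66743352) = -28486*51936714 = -1479469235004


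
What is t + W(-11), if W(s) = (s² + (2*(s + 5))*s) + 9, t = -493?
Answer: -231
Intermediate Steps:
W(s) = 9 + s² + s*(10 + 2*s) (W(s) = (s² + (2*(5 + s))*s) + 9 = (s² + (10 + 2*s)*s) + 9 = (s² + s*(10 + 2*s)) + 9 = 9 + s² + s*(10 + 2*s))
t + W(-11) = -493 + (9 + 3*(-11)² + 10*(-11)) = -493 + (9 + 3*121 - 110) = -493 + (9 + 363 - 110) = -493 + 262 = -231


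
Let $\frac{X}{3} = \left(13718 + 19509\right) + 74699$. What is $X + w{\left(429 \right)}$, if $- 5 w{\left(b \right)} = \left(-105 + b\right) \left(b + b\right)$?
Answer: $\frac{1340898}{5} \approx 2.6818 \cdot 10^{5}$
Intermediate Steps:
$w{\left(b \right)} = - \frac{2 b \left(-105 + b\right)}{5}$ ($w{\left(b \right)} = - \frac{\left(-105 + b\right) \left(b + b\right)}{5} = - \frac{\left(-105 + b\right) 2 b}{5} = - \frac{2 b \left(-105 + b\right)}{5}$)
$X = 323778$ ($X = 3 \left(\left(13718 + 19509\right) + 74699\right) = 3 \left(33227 + 74699\right) = 3 \cdot 107926 = 323778$)
$X + w{\left(429 \right)} = 323778 + \frac{2}{5} \cdot 429 \left(105 - 429\right) = 323778 + \frac{2}{5} \cdot 429 \left(-324\right) = 323778 - \frac{277992}{5} = \frac{1340898}{5}$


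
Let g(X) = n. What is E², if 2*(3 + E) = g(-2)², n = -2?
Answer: 1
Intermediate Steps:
g(X) = -2
E = -1 (E = -3 + (½)*(-2)² = -3 + (½)*4 = -3 + 2 = -1)
E² = (-1)² = 1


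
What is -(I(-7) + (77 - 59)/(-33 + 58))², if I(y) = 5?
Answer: -20449/625 ≈ -32.718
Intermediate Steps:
-(I(-7) + (77 - 59)/(-33 + 58))² = -(5 + (77 - 59)/(-33 + 58))² = -(5 + 18/25)² = -(143/25)² = -1*20449/625 = -20449/625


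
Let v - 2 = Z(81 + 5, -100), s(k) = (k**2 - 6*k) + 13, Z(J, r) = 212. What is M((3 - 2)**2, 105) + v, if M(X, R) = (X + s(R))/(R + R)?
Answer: 7907/30 ≈ 263.57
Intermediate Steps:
s(k) = 13 + k**2 - 6*k
v = 214 (v = 2 + 212 = 214)
M(X, R) = (13 + X + R**2 - 6*R)/(2*R) (M(X, R) = (X + (13 + R**2 - 6*R))/(R + R) = (13 + X + R**2 - 6*R)/((2*R)) = (13 + X + R**2 - 6*R)*(1/(2*R)) = (13 + X + R**2 - 6*R)/(2*R))
M((3 - 2)**2, 105) + v = (1/2)*(13 + (3 - 2)**2 + 105**2 - 6*105)/105 + 214 = (1/2)*(1/105)*(13 + 1**2 + 11025 - 630) + 214 = (1/2)*(1/105)*(13 + 1 + 11025 - 630) + 214 = (1/2)*(1/105)*10409 + 214 = 1487/30 + 214 = 7907/30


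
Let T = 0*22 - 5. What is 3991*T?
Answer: -19955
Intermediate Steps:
T = -5 (T = 0 - 5 = -5)
3991*T = 3991*(-5) = -19955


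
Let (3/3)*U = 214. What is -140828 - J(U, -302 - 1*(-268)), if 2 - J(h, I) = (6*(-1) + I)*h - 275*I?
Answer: -140040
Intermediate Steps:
U = 214
J(h, I) = 2 + 275*I - h*(-6 + I) (J(h, I) = 2 - ((6*(-1) + I)*h - 275*I) = 2 - ((-6 + I)*h - 275*I) = 2 - (h*(-6 + I) - 275*I) = 2 - (-275*I + h*(-6 + I)) = 2 + (275*I - h*(-6 + I)) = 2 + 275*I - h*(-6 + I))
-140828 - J(U, -302 - 1*(-268)) = -140828 - (2 + 6*214 + 275*(-302 - 1*(-268)) - 1*(-302 - 1*(-268))*214) = -140828 - (2 + 1284 + 275*(-302 + 268) - 1*(-302 + 268)*214) = -140828 - (2 + 1284 + 275*(-34) - 1*(-34)*214) = -140828 - (2 + 1284 - 9350 + 7276) = -140828 - 1*(-788) = -140828 + 788 = -140040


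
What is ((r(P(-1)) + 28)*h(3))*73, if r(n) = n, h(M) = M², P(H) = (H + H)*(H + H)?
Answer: 21024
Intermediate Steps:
P(H) = 4*H² (P(H) = (2*H)*(2*H) = 4*H²)
((r(P(-1)) + 28)*h(3))*73 = ((4*(-1)² + 28)*3²)*73 = ((4*1 + 28)*9)*73 = ((4 + 28)*9)*73 = (32*9)*73 = 288*73 = 21024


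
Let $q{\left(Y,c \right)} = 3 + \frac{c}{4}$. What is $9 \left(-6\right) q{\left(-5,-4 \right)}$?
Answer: $-108$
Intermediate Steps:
$q{\left(Y,c \right)} = 3 + \frac{c}{4}$ ($q{\left(Y,c \right)} = 3 + c \frac{1}{4} = 3 + \frac{c}{4}$)
$9 \left(-6\right) q{\left(-5,-4 \right)} = 9 \left(-6\right) \left(3 + \frac{1}{4} \left(-4\right)\right) = - 54 \left(3 - 1\right) = \left(-54\right) 2 = -108$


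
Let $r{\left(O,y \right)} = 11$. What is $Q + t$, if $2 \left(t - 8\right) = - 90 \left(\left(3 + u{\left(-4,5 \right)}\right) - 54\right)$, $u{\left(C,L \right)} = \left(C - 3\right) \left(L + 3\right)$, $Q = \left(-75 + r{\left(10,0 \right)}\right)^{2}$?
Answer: $8919$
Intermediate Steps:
$Q = 4096$ ($Q = \left(-75 + 11\right)^{2} = \left(-64\right)^{2} = 4096$)
$u{\left(C,L \right)} = \left(-3 + C\right) \left(3 + L\right)$
$t = 4823$ ($t = 8 + \frac{\left(-90\right) \left(\left(3 - 56\right) - 54\right)}{2} = 8 + \frac{\left(-90\right) \left(-53 - 54\right)}{2} = 8 + \frac{\left(-90\right) \left(-107\right)}{2} = 8 + \frac{1}{2} \cdot 9630 = 8 + 4815 = 4823$)
$Q + t = 4096 + 4823 = 8919$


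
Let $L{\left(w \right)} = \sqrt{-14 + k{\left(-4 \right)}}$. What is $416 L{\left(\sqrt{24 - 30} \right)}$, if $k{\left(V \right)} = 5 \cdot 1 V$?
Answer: $416 i \sqrt{34} \approx 2425.7 i$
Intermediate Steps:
$k{\left(V \right)} = 5 V$
$L{\left(w \right)} = i \sqrt{34}$ ($L{\left(w \right)} = \sqrt{-14 + 5 \left(-4\right)} = \sqrt{-14 - 20} = \sqrt{-34} = i \sqrt{34}$)
$416 L{\left(\sqrt{24 - 30} \right)} = 416 i \sqrt{34}$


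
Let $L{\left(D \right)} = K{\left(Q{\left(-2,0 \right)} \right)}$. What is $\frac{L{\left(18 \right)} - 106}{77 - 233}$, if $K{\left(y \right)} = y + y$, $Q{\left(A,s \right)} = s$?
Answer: $\frac{53}{78} \approx 0.67949$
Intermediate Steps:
$K{\left(y \right)} = 2 y$
$L{\left(D \right)} = 0$ ($L{\left(D \right)} = 2 \cdot 0 = 0$)
$\frac{L{\left(18 \right)} - 106}{77 - 233} = \frac{0 - 106}{77 - 233} = - \frac{106}{-156} = \left(-106\right) \left(- \frac{1}{156}\right) = \frac{53}{78}$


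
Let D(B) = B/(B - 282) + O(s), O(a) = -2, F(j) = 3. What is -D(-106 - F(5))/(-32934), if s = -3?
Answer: -673/12877194 ≈ -5.2263e-5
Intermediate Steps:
D(B) = -2 + B/(-282 + B) (D(B) = B/(B - 282) - 2 = B/(-282 + B) - 2 = -2 + B/(-282 + B))
-D(-106 - F(5))/(-32934) = -(564 - (-106 - 1*3))/(-282 + (-106 - 1*3))/(-32934) = -(564 - (-106 - 3))/(-282 + (-106 - 3))*(-1/32934) = -(564 - 1*(-109))/(-282 - 109)*(-1/32934) = -(564 + 109)/(-391)*(-1/32934) = -(-1)*673/391*(-1/32934) = -1*(-673/391)*(-1/32934) = (673/391)*(-1/32934) = -673/12877194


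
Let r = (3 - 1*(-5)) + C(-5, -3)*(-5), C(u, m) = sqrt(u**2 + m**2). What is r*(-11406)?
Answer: -91248 + 57030*sqrt(34) ≈ 2.4129e+5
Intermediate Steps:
C(u, m) = sqrt(m**2 + u**2)
r = 8 - 5*sqrt(34) (r = (3 - 1*(-5)) + sqrt((-3)**2 + (-5)**2)*(-5) = (3 + 5) + sqrt(9 + 25)*(-5) = 8 + sqrt(34)*(-5) = 8 - 5*sqrt(34) ≈ -21.155)
r*(-11406) = (8 - 5*sqrt(34))*(-11406) = -91248 + 57030*sqrt(34)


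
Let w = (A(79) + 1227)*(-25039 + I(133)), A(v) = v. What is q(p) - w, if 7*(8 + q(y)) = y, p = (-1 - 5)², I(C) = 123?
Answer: 227782052/7 ≈ 3.2540e+7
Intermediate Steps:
p = 36 (p = (-6)² = 36)
q(y) = -8 + y/7
w = -32540296 (w = (79 + 1227)*(-25039 + 123) = 1306*(-24916) = -32540296)
q(p) - w = (-8 + (⅐)*36) - 1*(-32540296) = (-8 + 36/7) + 32540296 = -20/7 + 32540296 = 227782052/7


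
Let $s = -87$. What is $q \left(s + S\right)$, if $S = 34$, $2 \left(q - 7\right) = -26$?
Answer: $318$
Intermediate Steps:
$q = -6$ ($q = 7 + \frac{1}{2} \left(-26\right) = 7 - 13 = -6$)
$q \left(s + S\right) = - 6 \left(-87 + 34\right) = \left(-6\right) \left(-53\right) = 318$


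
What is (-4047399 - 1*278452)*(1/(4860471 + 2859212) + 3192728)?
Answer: -106618592349801631475/7719683 ≈ -1.3811e+13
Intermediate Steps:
(-4047399 - 1*278452)*(1/(4860471 + 2859212) + 3192728) = (-4047399 - 278452)*(1/7719683 + 3192728) = -4325851*(1/7719683 + 3192728) = -4325851*24646848065225/7719683 = -106618592349801631475/7719683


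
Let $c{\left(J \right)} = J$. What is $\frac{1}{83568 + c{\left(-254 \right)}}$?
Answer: $\frac{1}{83314} \approx 1.2003 \cdot 10^{-5}$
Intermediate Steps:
$\frac{1}{83568 + c{\left(-254 \right)}} = \frac{1}{83568 - 254} = \frac{1}{83314}$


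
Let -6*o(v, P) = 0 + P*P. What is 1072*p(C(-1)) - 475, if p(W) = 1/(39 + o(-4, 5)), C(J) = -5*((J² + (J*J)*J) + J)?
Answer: -92843/209 ≈ -444.22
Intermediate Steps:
C(J) = -5*J - 5*J² - 5*J³ (C(J) = -5*((J² + J²*J) + J) = -5*((J² + J³) + J) = -5*(J + J² + J³) = -5*J - 5*J² - 5*J³)
o(v, P) = -P²/6 (o(v, P) = -(0 + P*P)/6 = -(0 + P²)/6 = -P²/6)
p(W) = 6/209 (p(W) = 1/(39 - ⅙*5²) = 1/(39 - ⅙*25) = 1/(39 - 25/6) = 1/(209/6) = 6/209)
1072*p(C(-1)) - 475 = 1072*(6/209) - 475 = 6432/209 - 475 = -92843/209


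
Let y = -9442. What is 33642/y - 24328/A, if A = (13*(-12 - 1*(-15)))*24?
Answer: -16324618/552357 ≈ -29.554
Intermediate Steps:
A = 936 (A = (13*(-12 + 15))*24 = (13*3)*24 = 39*24 = 936)
33642/y - 24328/A = 33642/(-9442) - 24328/936 = 33642*(-1/9442) - 24328*1/936 = -16821/4721 - 3041/117 = -16324618/552357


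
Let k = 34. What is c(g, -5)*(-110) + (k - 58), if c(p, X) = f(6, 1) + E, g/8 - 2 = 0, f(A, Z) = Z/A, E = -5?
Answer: 1523/3 ≈ 507.67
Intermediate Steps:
g = 16 (g = 16 + 8*0 = 16 + 0 = 16)
c(p, X) = -29/6 (c(p, X) = 1/6 - 5 = -29/6)
c(g, -5)*(-110) + (k - 58) = -29/6*(-110) + (34 - 58) = 1595/3 - 24 = 1523/3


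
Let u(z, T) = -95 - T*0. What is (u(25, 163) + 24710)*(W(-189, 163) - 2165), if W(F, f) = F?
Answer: -57943710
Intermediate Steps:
u(z, T) = -95 (u(z, T) = -95 - 1*0 = -95 + 0 = -95)
(u(25, 163) + 24710)*(W(-189, 163) - 2165) = (-95 + 24710)*(-189 - 2165) = 24615*(-2354) = -57943710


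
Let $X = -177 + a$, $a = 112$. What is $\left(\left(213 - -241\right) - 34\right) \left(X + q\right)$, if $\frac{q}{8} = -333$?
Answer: $-1146180$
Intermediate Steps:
$X = -65$ ($X = -177 + 112 = -65$)
$q = -2664$ ($q = 8 \left(-333\right) = -2664$)
$\left(\left(213 - -241\right) - 34\right) \left(X + q\right) = \left(\left(213 - -241\right) - 34\right) \left(-65 - 2664\right) = \left(\left(213 + 241\right) - 34\right) \left(-2729\right) = \left(454 - 34\right) \left(-2729\right) = 420 \left(-2729\right) = -1146180$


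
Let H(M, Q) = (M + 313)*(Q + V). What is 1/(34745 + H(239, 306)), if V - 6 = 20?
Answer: 1/218009 ≈ 4.5870e-6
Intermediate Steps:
V = 26 (V = 6 + 20 = 26)
H(M, Q) = (26 + Q)*(313 + M) (H(M, Q) = (M + 313)*(Q + 26) = (313 + M)*(26 + Q) = (26 + Q)*(313 + M))
1/(34745 + H(239, 306)) = 1/(34745 + (8138 + 26*239 + 313*306 + 239*306)) = 1/(34745 + (8138 + 6214 + 95778 + 73134)) = 1/(34745 + 183264) = 1/218009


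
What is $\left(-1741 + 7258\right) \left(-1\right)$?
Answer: $-5517$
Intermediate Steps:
$\left(-1741 + 7258\right) \left(-1\right) = 5517 \left(-1\right) = -5517$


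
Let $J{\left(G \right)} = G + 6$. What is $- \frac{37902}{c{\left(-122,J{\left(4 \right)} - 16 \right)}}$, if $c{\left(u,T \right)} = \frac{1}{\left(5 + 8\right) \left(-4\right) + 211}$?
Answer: $-6026418$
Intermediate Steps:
$J{\left(G \right)} = 6 + G$
$c{\left(u,T \right)} = \frac{1}{159}$ ($c{\left(u,T \right)} = \frac{1}{13 \left(-4\right) + 211} = \frac{1}{-52 + 211} = \frac{1}{159}$)
$- \frac{37902}{c{\left(-122,J{\left(4 \right)} - 16 \right)}} = - 37902 \frac{1}{\frac{1}{159}} = \left(-37902\right) 159 = -6026418$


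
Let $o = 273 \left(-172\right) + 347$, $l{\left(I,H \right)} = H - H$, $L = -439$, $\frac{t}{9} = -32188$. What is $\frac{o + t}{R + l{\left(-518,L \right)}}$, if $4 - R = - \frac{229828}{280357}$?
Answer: $- \frac{94284339457}{1351256} \approx -69775.0$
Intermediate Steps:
$t = -289692$ ($t = 9 \left(-32188\right) = -289692$)
$l{\left(I,H \right)} = 0$
$o = -46609$ ($o = -46956 + 347 = -46609$)
$R = \frac{1351256}{280357}$ ($R = 4 - - \frac{229828}{280357} = 4 + \frac{229828}{280357} = \frac{1351256}{280357} \approx 4.8198$)
$\frac{o + t}{R + l{\left(-518,L \right)}} = \frac{-46609 - 289692}{\frac{1351256}{280357} + 0} = - \frac{336301}{\frac{1351256}{280357}} = \left(-336301\right) \frac{280357}{1351256} = - \frac{94284339457}{1351256}$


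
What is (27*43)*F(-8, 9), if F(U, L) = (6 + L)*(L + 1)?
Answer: 174150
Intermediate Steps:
F(U, L) = (1 + L)*(6 + L) (F(U, L) = (6 + L)*(1 + L) = (1 + L)*(6 + L))
(27*43)*F(-8, 9) = (27*43)*(6 + 9² + 7*9) = 1161*(6 + 81 + 63) = 1161*150 = 174150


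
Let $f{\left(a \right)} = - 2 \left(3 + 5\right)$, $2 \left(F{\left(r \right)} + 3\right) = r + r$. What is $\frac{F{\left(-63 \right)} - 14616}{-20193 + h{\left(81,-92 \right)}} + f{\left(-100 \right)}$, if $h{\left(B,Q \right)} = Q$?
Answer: $- \frac{309878}{20285} \approx -15.276$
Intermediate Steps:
$F{\left(r \right)} = -3 + r$ ($F{\left(r \right)} = -3 + \frac{r + r}{2} = -3 + \frac{2 r}{2} = -3 + r$)
$f{\left(a \right)} = -16$ ($f{\left(a \right)} = \left(-2\right) 8 = -16$)
$\frac{F{\left(-63 \right)} - 14616}{-20193 + h{\left(81,-92 \right)}} + f{\left(-100 \right)} = \frac{\left(-3 - 63\right) - 14616}{-20193 - 92} - 16 = \frac{-66 - 14616}{-20285} - 16 = \left(-14682\right) \left(- \frac{1}{20285}\right) - 16 = \frac{14682}{20285} - 16 = - \frac{309878}{20285}$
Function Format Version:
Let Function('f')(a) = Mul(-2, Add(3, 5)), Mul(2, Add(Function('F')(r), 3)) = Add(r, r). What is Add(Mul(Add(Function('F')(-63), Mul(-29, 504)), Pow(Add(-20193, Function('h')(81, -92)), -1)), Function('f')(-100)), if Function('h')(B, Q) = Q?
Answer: Rational(-309878, 20285) ≈ -15.276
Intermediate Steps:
Function('F')(r) = Add(-3, r) (Function('F')(r) = Add(-3, Mul(Rational(1, 2), Add(r, r))) = Add(-3, Mul(Rational(1, 2), Mul(2, r))) = Add(-3, r))
Function('f')(a) = -16 (Function('f')(a) = Mul(-2, 8) = -16)
Add(Mul(Add(Function('F')(-63), Mul(-29, 504)), Pow(Add(-20193, Function('h')(81, -92)), -1)), Function('f')(-100)) = Add(Mul(Add(Add(-3, -63), Mul(-29, 504)), Pow(Add(-20193, -92), -1)), -16) = Add(Mul(Add(-66, -14616), Pow(-20285, -1)), -16) = Add(Mul(-14682, Rational(-1, 20285)), -16) = Add(Rational(14682, 20285), -16) = Rational(-309878, 20285)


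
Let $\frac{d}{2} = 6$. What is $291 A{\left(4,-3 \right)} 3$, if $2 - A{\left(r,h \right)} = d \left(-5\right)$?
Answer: $54126$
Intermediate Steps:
$d = 12$ ($d = 2 \cdot 6 = 12$)
$A{\left(r,h \right)} = 62$ ($A{\left(r,h \right)} = 2 - 12 \left(-5\right) = 2 - -60 = 2 + 60 = 62$)
$291 A{\left(4,-3 \right)} 3 = 291 \cdot 62 \cdot 3 = 291 \cdot 186 = 54126$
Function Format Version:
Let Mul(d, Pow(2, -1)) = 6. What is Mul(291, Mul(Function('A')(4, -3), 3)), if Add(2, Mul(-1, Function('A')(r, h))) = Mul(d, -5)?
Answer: 54126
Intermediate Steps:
d = 12 (d = Mul(2, 6) = 12)
Function('A')(r, h) = 62 (Function('A')(r, h) = Add(2, Mul(-1, Mul(12, -5))) = Add(2, Mul(-1, -60)) = Add(2, 60) = 62)
Mul(291, Mul(Function('A')(4, -3), 3)) = Mul(291, Mul(62, 3)) = Mul(291, 186) = 54126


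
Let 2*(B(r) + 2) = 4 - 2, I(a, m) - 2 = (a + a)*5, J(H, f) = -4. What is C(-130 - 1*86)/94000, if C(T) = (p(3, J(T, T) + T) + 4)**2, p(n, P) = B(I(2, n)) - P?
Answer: 49729/94000 ≈ 0.52903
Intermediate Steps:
I(a, m) = 2 + 10*a (I(a, m) = 2 + (a + a)*5 = 2 + (2*a)*5 = 2 + 10*a)
B(r) = -1 (B(r) = -2 + (4 - 2)/2 = -2 + (1/2)*2 = -2 + 1 = -1)
p(n, P) = -1 - P
C(T) = (7 - T)**2 (C(T) = ((-1 - (-4 + T)) + 4)**2 = ((-1 + (4 - T)) + 4)**2 = ((3 - T) + 4)**2 = (7 - T)**2)
C(-130 - 1*86)/94000 = (-7 + (-130 - 1*86))**2/94000 = (-7 + (-130 - 86))**2*(1/94000) = (-7 - 216)**2*(1/94000) = (-223)**2*(1/94000) = 49729*(1/94000) = 49729/94000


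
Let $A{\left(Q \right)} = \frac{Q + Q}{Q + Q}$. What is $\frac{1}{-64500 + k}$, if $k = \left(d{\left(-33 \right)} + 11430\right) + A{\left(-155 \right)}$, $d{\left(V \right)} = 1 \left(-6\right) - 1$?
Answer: $- \frac{1}{53076} \approx -1.8841 \cdot 10^{-5}$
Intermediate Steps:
$A{\left(Q \right)} = 1$ ($A{\left(Q \right)} = \frac{2 Q}{2 Q} = 2 Q \frac{1}{2 Q} = 1$)
$d{\left(V \right)} = -7$ ($d{\left(V \right)} = -6 - 1 = -7$)
$k = 11424$ ($k = \left(-7 + 11430\right) + 1 = 11423 + 1 = 11424$)
$\frac{1}{-64500 + k} = \frac{1}{-64500 + 11424} = \frac{1}{-53076} = - \frac{1}{53076}$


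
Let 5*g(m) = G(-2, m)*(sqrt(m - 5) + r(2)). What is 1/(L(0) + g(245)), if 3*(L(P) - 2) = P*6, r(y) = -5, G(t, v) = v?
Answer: 81/172397 + 196*sqrt(15)/517191 ≈ 0.0019376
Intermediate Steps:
L(P) = 2 + 2*P (L(P) = 2 + (P*6)/3 = 2 + (6*P)/3 = 2 + 2*P)
g(m) = m*(-5 + sqrt(-5 + m))/5 (g(m) = (m*(sqrt(m - 5) - 5))/5 = (m*(sqrt(-5 + m) - 5))/5 = (m*(-5 + sqrt(-5 + m)))/5 = m*(-5 + sqrt(-5 + m))/5)
1/(L(0) + g(245)) = 1/((2 + 2*0) + (1/5)*245*(-5 + sqrt(-5 + 245))) = 1/((2 + 0) + (1/5)*245*(-5 + sqrt(240))) = 1/(2 + (1/5)*245*(-5 + 4*sqrt(15))) = 1/(2 + (-245 + 196*sqrt(15))) = 1/(-243 + 196*sqrt(15))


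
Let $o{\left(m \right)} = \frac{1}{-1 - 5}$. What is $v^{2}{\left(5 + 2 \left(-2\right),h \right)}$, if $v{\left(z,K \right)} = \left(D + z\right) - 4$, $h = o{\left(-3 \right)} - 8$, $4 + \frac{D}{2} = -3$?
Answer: $289$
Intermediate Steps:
$D = -14$ ($D = -8 + 2 \left(-3\right) = -8 - 6 = -14$)
$o{\left(m \right)} = - \frac{1}{6}$ ($o{\left(m \right)} = \frac{1}{-6} = - \frac{1}{6}$)
$h = - \frac{49}{6}$ ($h = - \frac{1}{6} - 8 = - \frac{49}{6} \approx -8.1667$)
$v{\left(z,K \right)} = -18 + z$ ($v{\left(z,K \right)} = \left(-14 + z\right) - 4 = -18 + z$)
$v^{2}{\left(5 + 2 \left(-2\right),h \right)} = \left(-18 + \left(5 + 2 \left(-2\right)\right)\right)^{2} = \left(-18 + \left(5 - 4\right)\right)^{2} = \left(-18 + 1\right)^{2} = \left(-17\right)^{2} = 289$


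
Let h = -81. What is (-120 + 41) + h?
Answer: -160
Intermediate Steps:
(-120 + 41) + h = (-120 + 41) - 81 = -79 - 81 = -160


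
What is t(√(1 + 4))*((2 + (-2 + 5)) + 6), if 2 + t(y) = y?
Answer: -22 + 11*√5 ≈ 2.5967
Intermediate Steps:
t(y) = -2 + y
t(√(1 + 4))*((2 + (-2 + 5)) + 6) = (-2 + √(1 + 4))*((2 + (-2 + 5)) + 6) = (-2 + √5)*((2 + 3) + 6) = (-2 + √5)*(5 + 6) = (-2 + √5)*11 = -22 + 11*√5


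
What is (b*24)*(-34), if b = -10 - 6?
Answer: 13056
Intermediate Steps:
b = -16
(b*24)*(-34) = -16*24*(-34) = -384*(-34) = 13056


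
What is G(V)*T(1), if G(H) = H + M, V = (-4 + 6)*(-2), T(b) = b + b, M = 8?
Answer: 8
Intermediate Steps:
T(b) = 2*b
V = -4 (V = 2*(-2) = -4)
G(H) = 8 + H (G(H) = H + 8 = 8 + H)
G(V)*T(1) = (8 - 4)*(2*1) = 4*2 = 8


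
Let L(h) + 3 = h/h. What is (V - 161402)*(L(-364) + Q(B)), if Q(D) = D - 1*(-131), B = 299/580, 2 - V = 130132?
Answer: -5474898077/145 ≈ -3.7758e+7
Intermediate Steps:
V = -130130 (V = 2 - 1*130132 = 2 - 130132 = -130130)
B = 299/580 (B = 299*(1/580) = 299/580 ≈ 0.51552)
Q(D) = 131 + D (Q(D) = D + 131 = 131 + D)
L(h) = -2 (L(h) = -3 + h/h = -3 + 1 = -2)
(V - 161402)*(L(-364) + Q(B)) = (-130130 - 161402)*(-2 + (131 + 299/580)) = -291532*(-2 + 76279/580) = -291532*75119/580 = -5474898077/145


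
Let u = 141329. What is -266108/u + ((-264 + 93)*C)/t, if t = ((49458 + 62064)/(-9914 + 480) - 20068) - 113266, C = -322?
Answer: -204086888082178/88894844145631 ≈ -2.2958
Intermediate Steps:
t = -628992239/4717 (t = (111522/(-9434) - 20068) - 113266 = (111522*(-1/9434) - 20068) - 113266 = (-55761/4717 - 20068) - 113266 = -94716517/4717 - 113266 = -628992239/4717 ≈ -1.3335e+5)
-266108/u + ((-264 + 93)*C)/t = -266108/141329 + ((-264 + 93)*(-322))/(-628992239/4717) = -266108*1/141329 - 171*(-322)*(-4717/628992239) = -266108/141329 + 55062*(-4717/628992239) = -266108/141329 - 259727454/628992239 = -204086888082178/88894844145631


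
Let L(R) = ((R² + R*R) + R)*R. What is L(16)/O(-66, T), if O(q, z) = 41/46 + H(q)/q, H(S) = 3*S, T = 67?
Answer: 388608/179 ≈ 2171.0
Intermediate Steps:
O(q, z) = 179/46 (O(q, z) = 41/46 + (3*q)/q = 41*(1/46) + 3 = 41/46 + 3 = 179/46)
L(R) = R*(R + 2*R²) (L(R) = ((R² + R²) + R)*R = (2*R² + R)*R = (R + 2*R²)*R = R*(R + 2*R²))
L(16)/O(-66, T) = (16²*(1 + 2*16))/(179/46) = (256*(1 + 32))*(46/179) = (256*33)*(46/179) = 8448*(46/179) = 388608/179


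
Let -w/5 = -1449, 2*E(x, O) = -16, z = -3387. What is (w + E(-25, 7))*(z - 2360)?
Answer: -41591039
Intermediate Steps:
E(x, O) = -8 (E(x, O) = (1/2)*(-16) = -8)
w = 7245 (w = -5*(-1449) = 7245)
(w + E(-25, 7))*(z - 2360) = (7245 - 8)*(-3387 - 2360) = 7237*(-5747) = -41591039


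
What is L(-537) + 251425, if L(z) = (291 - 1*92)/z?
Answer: 135015026/537 ≈ 2.5142e+5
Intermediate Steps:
L(z) = 199/z (L(z) = (291 - 92)/z = 199/z)
L(-537) + 251425 = 199/(-537) + 251425 = 199*(-1/537) + 251425 = -199/537 + 251425 = 135015026/537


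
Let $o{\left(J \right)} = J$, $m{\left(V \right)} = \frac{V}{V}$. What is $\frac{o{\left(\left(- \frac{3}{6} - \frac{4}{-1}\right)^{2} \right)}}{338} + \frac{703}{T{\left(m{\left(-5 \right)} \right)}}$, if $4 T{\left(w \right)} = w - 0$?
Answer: $\frac{3801873}{1352} \approx 2812.0$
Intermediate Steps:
$m{\left(V \right)} = 1$
$T{\left(w \right)} = \frac{w}{4}$ ($T{\left(w \right)} = \frac{w - 0}{4} = \frac{w + 0}{4} = \frac{w}{4}$)
$\frac{o{\left(\left(- \frac{3}{6} - \frac{4}{-1}\right)^{2} \right)}}{338} + \frac{703}{T{\left(m{\left(-5 \right)} \right)}} = \frac{\left(- \frac{3}{6} - \frac{4}{-1}\right)^{2}}{338} + \frac{703}{\frac{1}{4} \cdot 1} = \left(\left(-3\right) \frac{1}{6} - -4\right)^{2} \cdot \frac{1}{338} + 703 \frac{1}{\frac{1}{4}} = \left(- \frac{1}{2} + 4\right)^{2} \cdot \frac{1}{338} + 703 \cdot 4 = \left(\frac{7}{2}\right)^{2} \cdot \frac{1}{338} + 2812 = \frac{49}{4} \cdot \frac{1}{338} + 2812 = \frac{49}{1352} + 2812 = \frac{3801873}{1352}$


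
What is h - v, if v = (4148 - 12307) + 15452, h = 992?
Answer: -6301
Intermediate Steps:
v = 7293 (v = -8159 + 15452 = 7293)
h - v = 992 - 1*7293 = 992 - 7293 = -6301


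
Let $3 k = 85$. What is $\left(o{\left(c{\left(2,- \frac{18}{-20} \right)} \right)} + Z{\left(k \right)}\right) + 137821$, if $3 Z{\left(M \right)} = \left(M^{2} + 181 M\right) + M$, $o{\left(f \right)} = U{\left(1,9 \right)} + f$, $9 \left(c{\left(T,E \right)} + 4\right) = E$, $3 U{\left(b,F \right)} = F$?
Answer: $\frac{37747777}{270} \approx 1.3981 \cdot 10^{5}$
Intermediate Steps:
$U{\left(b,F \right)} = \frac{F}{3}$
$k = \frac{85}{3}$ ($k = \frac{1}{3} \cdot 85 = \frac{85}{3} \approx 28.333$)
$c{\left(T,E \right)} = -4 + \frac{E}{9}$
$o{\left(f \right)} = 3 + f$ ($o{\left(f \right)} = \frac{1}{3} \cdot 9 + f = 3 + f$)
$Z{\left(M \right)} = \frac{M^{2}}{3} + \frac{182 M}{3}$ ($Z{\left(M \right)} = \frac{\left(M^{2} + 181 M\right) + M}{3} = \frac{M^{2} + 182 M}{3} = \frac{M^{2}}{3} + \frac{182 M}{3}$)
$\left(o{\left(c{\left(2,- \frac{18}{-20} \right)} \right)} + Z{\left(k \right)}\right) + 137821 = \left(\left(3 - \left(4 - \frac{\left(-18\right) \frac{1}{-20}}{9}\right)\right) + \frac{1}{3} \cdot \frac{85}{3} \left(182 + \frac{85}{3}\right)\right) + 137821 = \left(\left(3 - \left(4 - \frac{\left(-18\right) \left(- \frac{1}{20}\right)}{9}\right)\right) + \frac{1}{3} \cdot \frac{85}{3} \cdot \frac{631}{3}\right) + 137821 = \left(\left(3 + \left(-4 + \frac{1}{9} \cdot \frac{9}{10}\right)\right) + \frac{53635}{27}\right) + 137821 = \left(\left(3 + \left(-4 + \frac{1}{10}\right)\right) + \frac{53635}{27}\right) + 137821 = \left(\left(3 - \frac{39}{10}\right) + \frac{53635}{27}\right) + 137821 = \left(- \frac{9}{10} + \frac{53635}{27}\right) + 137821 = \frac{536107}{270} + 137821 = \frac{37747777}{270}$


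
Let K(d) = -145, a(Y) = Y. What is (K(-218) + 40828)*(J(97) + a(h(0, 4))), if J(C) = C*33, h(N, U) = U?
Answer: 130389015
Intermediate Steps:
J(C) = 33*C
(K(-218) + 40828)*(J(97) + a(h(0, 4))) = (-145 + 40828)*(33*97 + 4) = 40683*(3201 + 4) = 40683*3205 = 130389015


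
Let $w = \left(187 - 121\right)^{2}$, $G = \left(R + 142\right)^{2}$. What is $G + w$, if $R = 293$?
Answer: $193581$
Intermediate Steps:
$G = 189225$ ($G = \left(293 + 142\right)^{2} = 435^{2} = 189225$)
$w = 4356$ ($w = 66^{2} = 4356$)
$G + w = 189225 + 4356 = 193581$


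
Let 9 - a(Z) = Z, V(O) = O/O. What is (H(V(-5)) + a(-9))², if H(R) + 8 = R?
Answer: 121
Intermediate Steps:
V(O) = 1
H(R) = -8 + R
a(Z) = 9 - Z
(H(V(-5)) + a(-9))² = ((-8 + 1) + (9 - 1*(-9)))² = (-7 + (9 + 9))² = (-7 + 18)² = 11² = 121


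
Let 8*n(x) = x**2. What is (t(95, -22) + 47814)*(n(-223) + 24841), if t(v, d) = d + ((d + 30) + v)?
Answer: 11899848015/8 ≈ 1.4875e+9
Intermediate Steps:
t(v, d) = 30 + v + 2*d (t(v, d) = d + ((30 + d) + v) = d + (30 + d + v) = 30 + v + 2*d)
n(x) = x**2/8
(t(95, -22) + 47814)*(n(-223) + 24841) = ((30 + 95 + 2*(-22)) + 47814)*((1/8)*(-223)**2 + 24841) = ((30 + 95 - 44) + 47814)*((1/8)*49729 + 24841) = (81 + 47814)*(49729/8 + 24841) = 47895*(248457/8) = 11899848015/8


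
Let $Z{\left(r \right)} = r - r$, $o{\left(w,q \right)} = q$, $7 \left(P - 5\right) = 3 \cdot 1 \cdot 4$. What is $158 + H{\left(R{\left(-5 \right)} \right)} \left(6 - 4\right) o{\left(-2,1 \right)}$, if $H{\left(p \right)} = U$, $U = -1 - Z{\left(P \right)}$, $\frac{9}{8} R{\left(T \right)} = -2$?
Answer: $156$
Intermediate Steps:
$P = \frac{47}{7}$ ($P = 5 + \frac{3 \cdot 1 \cdot 4}{7} = 5 + \frac{3 \cdot 4}{7} = 5 + \frac{1}{7} \cdot 12 = 5 + \frac{12}{7} = \frac{47}{7} \approx 6.7143$)
$R{\left(T \right)} = - \frac{16}{9}$ ($R{\left(T \right)} = \frac{8}{9} \left(-2\right) = - \frac{16}{9}$)
$Z{\left(r \right)} = 0$
$U = -1$ ($U = -1 - 0 = -1 + 0 = -1$)
$H{\left(p \right)} = -1$
$158 + H{\left(R{\left(-5 \right)} \right)} \left(6 - 4\right) o{\left(-2,1 \right)} = 158 - \left(6 - 4\right) 1 = 158 - 2 \cdot 1 = 158 - 2 = 156$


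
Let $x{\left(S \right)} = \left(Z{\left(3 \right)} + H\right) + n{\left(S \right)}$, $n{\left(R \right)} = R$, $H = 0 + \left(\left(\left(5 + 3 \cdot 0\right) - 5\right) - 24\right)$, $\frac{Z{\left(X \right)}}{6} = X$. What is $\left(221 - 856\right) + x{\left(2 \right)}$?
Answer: $-639$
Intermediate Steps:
$Z{\left(X \right)} = 6 X$
$H = -24$ ($H = 0 + \left(\left(\left(5 + 0\right) - 5\right) - 24\right) = 0 + \left(\left(5 - 5\right) - 24\right) = 0 + \left(0 - 24\right) = 0 - 24 = -24$)
$x{\left(S \right)} = -6 + S$ ($x{\left(S \right)} = \left(6 \cdot 3 - 24\right) + S = \left(18 - 24\right) + S = -6 + S$)
$\left(221 - 856\right) + x{\left(2 \right)} = \left(221 - 856\right) + \left(-6 + 2\right) = -635 - 4 = -639$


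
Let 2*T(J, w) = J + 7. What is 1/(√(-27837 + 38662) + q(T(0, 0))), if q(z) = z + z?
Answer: -7/10776 + 5*√433/10776 ≈ 0.0090055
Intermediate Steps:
T(J, w) = 7/2 + J/2 (T(J, w) = (J + 7)/2 = (7 + J)/2 = 7/2 + J/2)
q(z) = 2*z
1/(√(-27837 + 38662) + q(T(0, 0))) = 1/(√(-27837 + 38662) + 2*(7/2 + (½)*0)) = 1/(√10825 + 2*(7/2 + 0)) = 1/(5*√433 + 2*(7/2)) = 1/(5*√433 + 7) = 1/(7 + 5*√433)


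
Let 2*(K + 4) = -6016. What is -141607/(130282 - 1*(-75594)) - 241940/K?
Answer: 12345779789/155024628 ≈ 79.638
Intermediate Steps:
K = -3012 (K = -4 + (½)*(-6016) = -4 - 3008 = -3012)
-141607/(130282 - 1*(-75594)) - 241940/K = -141607/(130282 - 1*(-75594)) - 241940/(-3012) = -141607/(130282 + 75594) - 241940*(-1/3012) = -141607/205876 + 60485/753 = 12345779789/155024628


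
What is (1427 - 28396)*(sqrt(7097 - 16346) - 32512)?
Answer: 876816128 - 26969*I*sqrt(9249) ≈ 8.7682e+8 - 2.5937e+6*I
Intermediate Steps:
(1427 - 28396)*(sqrt(7097 - 16346) - 32512) = -26969*(sqrt(-9249) - 32512) = -26969*(I*sqrt(9249) - 32512) = -26969*(-32512 + I*sqrt(9249)) = 876816128 - 26969*I*sqrt(9249)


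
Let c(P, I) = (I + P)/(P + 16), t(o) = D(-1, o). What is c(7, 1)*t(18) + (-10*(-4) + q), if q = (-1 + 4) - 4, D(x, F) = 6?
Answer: 945/23 ≈ 41.087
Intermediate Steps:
t(o) = 6
q = -1 (q = 3 - 4 = -1)
c(P, I) = (I + P)/(16 + P)
c(7, 1)*t(18) + (-10*(-4) + q) = ((1 + 7)/(16 + 7))*6 + (-10*(-4) - 1) = (8/23)*6 + (40 - 1) = ((1/23)*8)*6 + 39 = (8/23)*6 + 39 = 48/23 + 39 = 945/23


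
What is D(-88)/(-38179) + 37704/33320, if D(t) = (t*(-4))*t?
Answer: 308952667/159015535 ≈ 1.9429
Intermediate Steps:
D(t) = -4*t**2 (D(t) = (-4*t)*t = -4*t**2)
D(-88)/(-38179) + 37704/33320 = -4*(-88)**2/(-38179) + 37704/33320 = -4*7744*(-1/38179) + 37704*(1/33320) = -30976*(-1/38179) + 4713/4165 = 30976/38179 + 4713/4165 = 308952667/159015535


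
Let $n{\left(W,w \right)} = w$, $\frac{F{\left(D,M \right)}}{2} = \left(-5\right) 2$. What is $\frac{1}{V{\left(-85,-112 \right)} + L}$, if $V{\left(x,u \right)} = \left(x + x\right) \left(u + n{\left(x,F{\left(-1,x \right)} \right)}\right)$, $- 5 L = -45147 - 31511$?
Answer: $\frac{5}{188858} \approx 2.6475 \cdot 10^{-5}$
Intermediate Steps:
$F{\left(D,M \right)} = -20$ ($F{\left(D,M \right)} = 2 \left(\left(-5\right) 2\right) = 2 \left(-10\right) = -20$)
$L = \frac{76658}{5}$ ($L = - \frac{-45147 - 31511}{5} = \left(- \frac{1}{5}\right) \left(-76658\right) = \frac{76658}{5} \approx 15332.0$)
$V{\left(x,u \right)} = 2 x \left(-20 + u\right)$ ($V{\left(x,u \right)} = \left(x + x\right) \left(u - 20\right) = 2 x \left(-20 + u\right)$)
$\frac{1}{V{\left(-85,-112 \right)} + L} = \frac{1}{2 \left(-85\right) \left(-20 - 112\right) + \frac{76658}{5}} = \frac{1}{2 \left(-85\right) \left(-132\right) + \frac{76658}{5}} = \frac{1}{22440 + \frac{76658}{5}} = \frac{1}{\frac{188858}{5}} = \frac{5}{188858}$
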